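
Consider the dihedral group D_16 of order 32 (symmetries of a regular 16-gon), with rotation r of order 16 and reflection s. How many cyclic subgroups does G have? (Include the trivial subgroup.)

A cyclic subgroup of order d is generated by each of its φ(d) elements of order d, so the cyclic subgroups of order d number (#elements of order d)/φ(d).
Cyclic subgroups by order — order 1: 1; order 2: 17; order 4: 1; order 8: 1; order 16: 1.
Total: 21.

21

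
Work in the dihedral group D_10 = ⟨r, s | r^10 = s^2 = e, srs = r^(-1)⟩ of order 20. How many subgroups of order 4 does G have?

5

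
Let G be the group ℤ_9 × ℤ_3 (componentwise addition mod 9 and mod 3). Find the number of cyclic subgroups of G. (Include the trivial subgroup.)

8

Each element a generates a cyclic subgroup ⟨a⟩; distinct elements may generate the same one (a cyclic group of order d has φ(d) generators).
Cyclic subgroups by order — order 1: 1; order 3: 4; order 9: 3.
Total: 8.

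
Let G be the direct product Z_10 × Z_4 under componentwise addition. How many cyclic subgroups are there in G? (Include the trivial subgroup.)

12

Group the elements of G by the cyclic subgroup they generate; each cyclic subgroup of order d accounts for φ(d) elements.
Cyclic subgroups by order — order 1: 1; order 2: 3; order 4: 2; order 5: 1; order 10: 3; order 20: 2.
Total: 12.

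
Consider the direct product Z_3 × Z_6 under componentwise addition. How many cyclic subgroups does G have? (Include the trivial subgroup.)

A cyclic subgroup of order d is generated by each of its φ(d) elements of order d, so the cyclic subgroups of order d number (#elements of order d)/φ(d).
Cyclic subgroups by order — order 1: 1; order 2: 1; order 3: 4; order 6: 4.
Total: 10.

10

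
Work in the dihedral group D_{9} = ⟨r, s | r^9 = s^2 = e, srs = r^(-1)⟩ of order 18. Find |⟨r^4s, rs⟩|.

6

|⟨r^4s⟩| = 2 and |⟨rs⟩| = 2, so |H| is a multiple of lcm(2, 2) = 2 and divides |G| = 18.
Closing under the operation: H = {e, r^3, r^6, rs, r^4s, r^7s}, so |H| = 6.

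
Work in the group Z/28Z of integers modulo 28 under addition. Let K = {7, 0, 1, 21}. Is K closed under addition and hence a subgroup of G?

1 ∈ K but its inverse 27 ∉ K, so K is not a subgroup.

No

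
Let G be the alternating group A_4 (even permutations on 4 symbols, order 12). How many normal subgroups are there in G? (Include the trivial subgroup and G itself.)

3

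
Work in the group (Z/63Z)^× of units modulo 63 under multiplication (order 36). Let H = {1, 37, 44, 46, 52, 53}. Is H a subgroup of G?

No

52 ∈ H but its inverse 40 ∉ H, so H is not a subgroup.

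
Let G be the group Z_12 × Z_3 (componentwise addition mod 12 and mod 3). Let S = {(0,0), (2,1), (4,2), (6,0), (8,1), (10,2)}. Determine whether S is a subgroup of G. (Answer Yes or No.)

|S| = 6 divides |G| = 36, consistent with Lagrange.
S contains the identity, every element's inverse is in S, and S is closed under +: it is a subgroup.
In fact S = ⟨(10,2)⟩.

Yes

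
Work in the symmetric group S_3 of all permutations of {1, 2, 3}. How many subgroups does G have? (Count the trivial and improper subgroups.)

6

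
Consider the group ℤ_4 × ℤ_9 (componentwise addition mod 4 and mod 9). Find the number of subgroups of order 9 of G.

|G| = 36 and 9 | 36, so subgroups of order 9 are possible by Lagrange.
The subgroups of order 9 are: {(0,0), (0,1), (0,2), (0,3), (0,4), (0,5), (0,6), (0,7), (0,8)}.
So G has 1 subgroup of order 9.

1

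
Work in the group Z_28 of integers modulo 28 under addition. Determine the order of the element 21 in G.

In Z_28, the order of an element a is n/gcd(a, n).
gcd(21, 28) = 7, so |⟨21⟩| = 28/7 = 4.

4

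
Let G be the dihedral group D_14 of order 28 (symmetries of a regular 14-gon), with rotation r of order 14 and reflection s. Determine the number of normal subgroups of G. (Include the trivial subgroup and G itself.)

G has 28 subgroups. Checking conjugation-invariance by order — order 1: 1/1 normal; order 2: 1/15 normal; order 4: 0/7 normal; order 7: 1/1 normal; order 14: 3/3 normal; order 28: 1/1 normal.
Total normal subgroups: 7.

7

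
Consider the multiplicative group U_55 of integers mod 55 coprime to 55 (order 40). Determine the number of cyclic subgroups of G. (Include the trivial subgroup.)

Each element a generates a cyclic subgroup ⟨a⟩; distinct elements may generate the same one (a cyclic group of order d has φ(d) generators).
Cyclic subgroups by order — order 1: 1; order 2: 3; order 4: 2; order 5: 1; order 10: 3; order 20: 2.
Total: 12.

12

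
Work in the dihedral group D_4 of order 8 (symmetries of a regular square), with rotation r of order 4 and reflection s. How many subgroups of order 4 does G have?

3

|G| = 8 and 4 | 8, so subgroups of order 4 are possible by Lagrange.
The subgroups of order 4 are: {e, r, r^2, r^3}; {e, r^2, s, r^2s}; {e, r^2, rs, r^3s}.
So G has 3 subgroups of order 4.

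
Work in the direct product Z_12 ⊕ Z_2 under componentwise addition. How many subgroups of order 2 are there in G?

3

|G| = 24 and 2 | 24, so subgroups of order 2 are possible by Lagrange.
The subgroups of order 2 are: {(0,0), (0,1)}; {(0,0), (6,0)}; {(0,0), (6,1)}.
So G has 3 subgroups of order 2.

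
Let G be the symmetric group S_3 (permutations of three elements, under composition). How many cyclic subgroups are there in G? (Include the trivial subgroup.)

5

Group the elements of G by the cyclic subgroup they generate; each cyclic subgroup of order d accounts for φ(d) elements.
Cyclic subgroups by order — order 1: 1; order 2: 3; order 3: 1.
Total: 5.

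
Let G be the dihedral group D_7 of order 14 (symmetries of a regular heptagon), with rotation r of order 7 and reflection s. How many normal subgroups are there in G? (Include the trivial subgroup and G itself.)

G has 10 subgroups. Checking conjugation-invariance by order — order 1: 1/1 normal; order 2: 0/7 normal; order 7: 1/1 normal; order 14: 1/1 normal.
Total normal subgroups: 3.

3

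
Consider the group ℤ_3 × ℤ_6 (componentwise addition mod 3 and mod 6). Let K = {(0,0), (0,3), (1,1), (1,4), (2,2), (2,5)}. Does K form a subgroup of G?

Yes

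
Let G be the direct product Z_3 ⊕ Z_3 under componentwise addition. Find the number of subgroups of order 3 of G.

|G| = 9 and 3 | 9, so subgroups of order 3 are possible by Lagrange.
The subgroups of order 3 are: {(0,0), (0,1), (0,2)}; {(0,0), (1,0), (2,0)}; {(0,0), (1,1), (2,2)}; {(0,0), (1,2), (2,1)}.
So G has 4 subgroups of order 3.

4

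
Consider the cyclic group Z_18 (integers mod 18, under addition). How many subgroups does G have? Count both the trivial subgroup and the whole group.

6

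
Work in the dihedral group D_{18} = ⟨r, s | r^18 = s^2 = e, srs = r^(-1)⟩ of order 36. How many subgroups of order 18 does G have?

|G| = 36 and 18 | 36, so subgroups of order 18 are possible by Lagrange.
The subgroups of order 18 are: {e, r, r^2, r^3, r^4, r^5, r^6, r^7, r^8, r^9, r^10, r^11, r^12, r^13, r^14, r^15, r^16, r^17}; {e, r^2, r^4, r^6, r^8, r^10, r^12, r^14, r^16, s, r^2s, r^4s, r^6s, r^8s, r^10s, r^12s, r^14s, r^16s}; {e, r^2, r^4, r^6, r^8, r^10, r^12, r^14, r^16, rs, r^3s, r^5s, r^7s, r^9s, r^11s, r^13s, r^15s, r^17s}.
So G has 3 subgroups of order 18.

3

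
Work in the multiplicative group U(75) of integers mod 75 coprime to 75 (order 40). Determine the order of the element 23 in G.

20

Compute successive powers of 23 mod 75: 23, 4, 17, 16, 68, 64, 47, 31, …; 23^20 ≡ 1 (mod 75).
So |⟨23⟩| = 20.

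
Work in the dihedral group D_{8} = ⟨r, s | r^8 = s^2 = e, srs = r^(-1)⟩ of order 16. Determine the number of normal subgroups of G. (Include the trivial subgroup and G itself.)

7

G has 19 subgroups. Checking conjugation-invariance by order — order 1: 1/1 normal; order 2: 1/9 normal; order 4: 1/5 normal; order 8: 3/3 normal; order 16: 1/1 normal.
Total normal subgroups: 7.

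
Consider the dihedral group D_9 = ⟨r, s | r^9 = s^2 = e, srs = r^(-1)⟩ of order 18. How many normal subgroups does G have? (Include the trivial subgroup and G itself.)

4

G has 16 subgroups. Checking conjugation-invariance by order — order 1: 1/1 normal; order 2: 0/9 normal; order 3: 1/1 normal; order 6: 0/3 normal; order 9: 1/1 normal; order 18: 1/1 normal.
Total normal subgroups: 4.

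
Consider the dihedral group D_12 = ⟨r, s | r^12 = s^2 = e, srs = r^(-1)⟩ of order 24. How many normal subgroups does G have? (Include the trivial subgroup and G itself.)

9

G has 34 subgroups. Checking conjugation-invariance by order — order 1: 1/1 normal; order 2: 1/13 normal; order 3: 1/1 normal; order 4: 1/7 normal; order 6: 1/5 normal; order 8: 0/3 normal; order 12: 3/3 normal; order 24: 1/1 normal.
Total normal subgroups: 9.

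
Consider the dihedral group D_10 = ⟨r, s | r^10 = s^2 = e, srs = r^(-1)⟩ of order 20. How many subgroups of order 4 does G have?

|G| = 20 and 4 | 20, so subgroups of order 4 are possible by Lagrange.
The subgroups of order 4 are: {e, r^5, r^2s, r^7s}; {e, r^5, r^3s, r^8s}; {e, r^5, r^4s, r^9s}; {e, r^5, s, r^5s}; … (5 in all).
So G has 5 subgroups of order 4.

5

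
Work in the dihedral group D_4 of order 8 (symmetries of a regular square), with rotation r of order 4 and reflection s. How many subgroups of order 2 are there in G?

|G| = 8 and 2 | 8, so subgroups of order 2 are possible by Lagrange.
The subgroups of order 2 are: {e, r^2}; {e, r^2s}; {e, r^3s}; {e, rs}; … (5 in all).
So G has 5 subgroups of order 2.

5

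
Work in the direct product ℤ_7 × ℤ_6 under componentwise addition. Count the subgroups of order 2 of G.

|G| = 42 and 2 | 42, so subgroups of order 2 are possible by Lagrange.
The subgroups of order 2 are: {(0,0), (0,3)}.
So G has 1 subgroup of order 2.

1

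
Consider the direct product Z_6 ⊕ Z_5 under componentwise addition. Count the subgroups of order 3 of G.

|G| = 30 and 3 | 30, so subgroups of order 3 are possible by Lagrange.
The subgroups of order 3 are: {(0,0), (2,0), (4,0)}.
So G has 1 subgroup of order 3.

1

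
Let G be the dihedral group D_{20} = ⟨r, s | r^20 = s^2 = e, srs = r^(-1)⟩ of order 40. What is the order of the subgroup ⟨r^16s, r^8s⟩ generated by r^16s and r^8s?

10

|⟨r^16s⟩| = 2 and |⟨r^8s⟩| = 2, so |H| is a multiple of lcm(2, 2) = 2 and divides |G| = 40.
Closing under the operation: H = {e, r^4, r^8, r^12, r^16, s, r^4s, r^8s, r^12s, r^16s}, so |H| = 10.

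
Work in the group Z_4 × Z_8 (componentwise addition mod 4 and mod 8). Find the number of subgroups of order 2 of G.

|G| = 32 and 2 | 32, so subgroups of order 2 are possible by Lagrange.
The subgroups of order 2 are: {(0,0), (0,4)}; {(0,0), (2,0)}; {(0,0), (2,4)}.
So G has 3 subgroups of order 2.

3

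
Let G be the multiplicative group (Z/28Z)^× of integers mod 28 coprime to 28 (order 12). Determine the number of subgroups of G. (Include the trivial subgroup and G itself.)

10

|G| = 12, so by Lagrange every subgroup order divides 12. Divisors: 1, 2, 3, 4, 6, 12.
Subgroups by order — order 1: 1; order 2: 3; order 3: 1; order 4: 1; order 6: 3; order 12: 1.
Total: 1 + 3 + 1 + 1 + 3 + 1 = 10.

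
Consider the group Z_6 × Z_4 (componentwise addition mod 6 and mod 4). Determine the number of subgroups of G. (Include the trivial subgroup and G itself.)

16

|G| = 24, so by Lagrange every subgroup order divides 24. Divisors: 1, 2, 3, 4, 6, 8, 12, 24.
Subgroups by order — order 1: 1; order 2: 3; order 3: 1; order 4: 3; order 6: 3; order 8: 1; order 12: 3; order 24: 1.
Total: 1 + 3 + 1 + 3 + 3 + 1 + 3 + 1 = 16.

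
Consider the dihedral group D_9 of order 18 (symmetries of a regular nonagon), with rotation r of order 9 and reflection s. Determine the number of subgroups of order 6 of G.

3

|G| = 18 and 6 | 18, so subgroups of order 6 are possible by Lagrange.
The subgroups of order 6 are: {e, r^3, r^6, r^2s, r^5s, r^8s}; {e, r^3, r^6, s, r^3s, r^6s}; {e, r^3, r^6, rs, r^4s, r^7s}.
So G has 3 subgroups of order 6.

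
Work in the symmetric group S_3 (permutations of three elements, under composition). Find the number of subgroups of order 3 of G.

|G| = 6 and 3 | 6, so subgroups of order 3 are possible by Lagrange.
The subgroups of order 3 are: {e, (1 2 3), (1 3 2)}.
So G has 1 subgroup of order 3.

1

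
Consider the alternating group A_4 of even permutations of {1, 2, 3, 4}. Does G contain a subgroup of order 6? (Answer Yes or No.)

6 | 12, so Lagrange does not rule it out; but checking all subgroups of G, none has order 6.
(A_4 is the standard example that the converse of Lagrange fails.)

No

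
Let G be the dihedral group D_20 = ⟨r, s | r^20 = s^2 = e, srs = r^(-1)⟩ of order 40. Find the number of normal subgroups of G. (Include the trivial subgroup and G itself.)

G has 48 subgroups. Checking conjugation-invariance by order — order 1: 1/1 normal; order 2: 1/21 normal; order 4: 1/11 normal; order 5: 1/1 normal; order 8: 0/5 normal; order 10: 1/5 normal; order 20: 3/3 normal; order 40: 1/1 normal.
Total normal subgroups: 9.

9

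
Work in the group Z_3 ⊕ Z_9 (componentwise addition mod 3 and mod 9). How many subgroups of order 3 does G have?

4

|G| = 27 and 3 | 27, so subgroups of order 3 are possible by Lagrange.
The subgroups of order 3 are: {(0,0), (0,3), (0,6)}; {(0,0), (1,0), (2,0)}; {(0,0), (1,3), (2,6)}; {(0,0), (1,6), (2,3)}.
So G has 4 subgroups of order 3.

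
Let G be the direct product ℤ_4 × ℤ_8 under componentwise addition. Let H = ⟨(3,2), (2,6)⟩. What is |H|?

16

|⟨(3,2)⟩| = 4 and |⟨(2,6)⟩| = 4, so |H| is a multiple of lcm(4, 4) = 4 and divides |G| = 32.
Closing under the operation: H = {(0,0), (0,2), (0,4), (0,6), (1,0), (1,2), (1,4), (1,6), (2,0), (2,2), (2,4), (2,6), (3,0), (3,2), (3,4), (3,6)}, so |H| = 16.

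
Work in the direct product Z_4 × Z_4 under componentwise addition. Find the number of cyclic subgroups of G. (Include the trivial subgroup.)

Each element a generates a cyclic subgroup ⟨a⟩; distinct elements may generate the same one (a cyclic group of order d has φ(d) generators).
Cyclic subgroups by order — order 1: 1; order 2: 3; order 4: 6.
Total: 10.

10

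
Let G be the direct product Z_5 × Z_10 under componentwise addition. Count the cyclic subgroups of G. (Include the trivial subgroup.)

14

Each element a generates a cyclic subgroup ⟨a⟩; distinct elements may generate the same one (a cyclic group of order d has φ(d) generators).
Cyclic subgroups by order — order 1: 1; order 2: 1; order 5: 6; order 10: 6.
Total: 14.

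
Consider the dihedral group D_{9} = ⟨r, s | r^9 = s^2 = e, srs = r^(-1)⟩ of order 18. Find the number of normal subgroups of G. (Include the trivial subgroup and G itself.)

4

G has 16 subgroups. Checking conjugation-invariance by order — order 1: 1/1 normal; order 2: 0/9 normal; order 3: 1/1 normal; order 6: 0/3 normal; order 9: 1/1 normal; order 18: 1/1 normal.
Total normal subgroups: 4.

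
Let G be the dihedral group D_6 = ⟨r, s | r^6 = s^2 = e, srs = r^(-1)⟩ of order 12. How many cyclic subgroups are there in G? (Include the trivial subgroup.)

Each element a generates a cyclic subgroup ⟨a⟩; distinct elements may generate the same one (a cyclic group of order d has φ(d) generators).
Cyclic subgroups by order — order 1: 1; order 2: 7; order 3: 1; order 6: 1.
Total: 10.

10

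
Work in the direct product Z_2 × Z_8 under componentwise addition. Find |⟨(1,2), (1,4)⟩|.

8

|⟨(1,2)⟩| = 4 and |⟨(1,4)⟩| = 2, so |H| is a multiple of lcm(4, 2) = 4 and divides |G| = 16.
Closing under the operation: H = {(0,0), (0,2), (0,4), (0,6), (1,0), (1,2), (1,4), (1,6)}, so |H| = 8.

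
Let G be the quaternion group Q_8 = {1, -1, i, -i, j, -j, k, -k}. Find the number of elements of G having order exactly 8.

0

No element of G has order 8 (even though 8 | 8).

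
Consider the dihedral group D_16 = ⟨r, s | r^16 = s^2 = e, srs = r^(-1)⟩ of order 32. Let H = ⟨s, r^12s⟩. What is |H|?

8

|⟨s⟩| = 2 and |⟨r^12s⟩| = 2, so |H| is a multiple of lcm(2, 2) = 2 and divides |G| = 32.
Closing under the operation: H = {e, r^4, r^8, r^12, s, r^4s, r^8s, r^12s}, so |H| = 8.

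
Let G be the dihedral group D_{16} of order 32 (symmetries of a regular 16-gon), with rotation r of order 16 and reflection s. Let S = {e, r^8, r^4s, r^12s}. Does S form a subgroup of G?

Yes

|S| = 4 divides |G| = 32, consistent with Lagrange.
S contains the identity, every element's inverse is in S, and S is closed under ·: it is a subgroup.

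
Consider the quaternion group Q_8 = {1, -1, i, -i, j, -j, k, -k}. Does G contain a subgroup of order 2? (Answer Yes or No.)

2 | 8. A subgroup of order 2 is {1, -1}.

Yes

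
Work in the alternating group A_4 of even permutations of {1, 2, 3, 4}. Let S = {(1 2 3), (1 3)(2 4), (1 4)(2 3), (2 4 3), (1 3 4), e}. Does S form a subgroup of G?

(2 4 3) ∈ S but its inverse (2 3 4) ∉ S, so S is not a subgroup.

No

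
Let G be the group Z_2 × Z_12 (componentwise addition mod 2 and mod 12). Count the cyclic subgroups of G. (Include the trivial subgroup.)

Each element a generates a cyclic subgroup ⟨a⟩; distinct elements may generate the same one (a cyclic group of order d has φ(d) generators).
Cyclic subgroups by order — order 1: 1; order 2: 3; order 3: 1; order 4: 2; order 6: 3; order 12: 2.
Total: 12.

12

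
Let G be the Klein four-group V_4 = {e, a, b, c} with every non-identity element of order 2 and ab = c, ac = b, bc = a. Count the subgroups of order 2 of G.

|G| = 4 and 2 | 4, so subgroups of order 2 are possible by Lagrange.
The subgroups of order 2 are: {e, a}; {e, b}; {e, c}.
So G has 3 subgroups of order 2.

3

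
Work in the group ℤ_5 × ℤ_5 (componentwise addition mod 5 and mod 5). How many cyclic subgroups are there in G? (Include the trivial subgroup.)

Each element a generates a cyclic subgroup ⟨a⟩; distinct elements may generate the same one (a cyclic group of order d has φ(d) generators).
Cyclic subgroups by order — order 1: 1; order 5: 6.
Total: 7.

7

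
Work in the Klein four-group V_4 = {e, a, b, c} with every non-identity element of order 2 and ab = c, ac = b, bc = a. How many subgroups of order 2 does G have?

|G| = 4 and 2 | 4, so subgroups of order 2 are possible by Lagrange.
The subgroups of order 2 are: {e, a}; {e, b}; {e, c}.
So G has 3 subgroups of order 2.

3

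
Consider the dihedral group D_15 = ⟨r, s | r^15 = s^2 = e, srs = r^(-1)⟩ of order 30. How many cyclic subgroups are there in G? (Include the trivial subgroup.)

Each element a generates a cyclic subgroup ⟨a⟩; distinct elements may generate the same one (a cyclic group of order d has φ(d) generators).
Cyclic subgroups by order — order 1: 1; order 2: 15; order 3: 1; order 5: 1; order 15: 1.
Total: 19.

19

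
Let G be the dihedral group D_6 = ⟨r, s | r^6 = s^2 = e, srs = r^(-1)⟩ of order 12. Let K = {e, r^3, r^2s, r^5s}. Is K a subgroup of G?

Yes

|K| = 4 divides |G| = 12, consistent with Lagrange.
K contains the identity, every element's inverse is in K, and K is closed under ·: it is a subgroup.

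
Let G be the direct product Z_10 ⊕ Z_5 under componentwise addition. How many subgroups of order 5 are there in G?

6

|G| = 50 and 5 | 50, so subgroups of order 5 are possible by Lagrange.
The subgroups of order 5 are: {(0,0), (0,1), (0,2), (0,3), (0,4)}; {(0,0), (2,0), (4,0), (6,0), (8,0)}; {(0,0), (2,1), (4,2), (6,3), (8,4)}; {(0,0), (2,2), (4,4), (6,1), (8,3)}; … (6 in all).
So G has 6 subgroups of order 5.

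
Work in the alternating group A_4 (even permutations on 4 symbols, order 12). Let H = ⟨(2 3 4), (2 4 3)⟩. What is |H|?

3

|⟨(2 3 4)⟩| = 3 and |⟨(2 4 3)⟩| = 3, so |H| is a multiple of lcm(3, 3) = 3 and divides |G| = 12.
Closing under the operation: H = {e, (2 3 4), (2 4 3)}, so |H| = 3.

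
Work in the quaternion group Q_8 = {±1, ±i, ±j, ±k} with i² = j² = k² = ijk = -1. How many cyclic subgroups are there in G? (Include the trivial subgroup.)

A cyclic subgroup of order d is generated by each of its φ(d) elements of order d, so the cyclic subgroups of order d number (#elements of order d)/φ(d).
Cyclic subgroups by order — order 1: 1; order 2: 1; order 4: 3.
Total: 5.

5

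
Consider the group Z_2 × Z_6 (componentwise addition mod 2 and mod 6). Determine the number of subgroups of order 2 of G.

|G| = 12 and 2 | 12, so subgroups of order 2 are possible by Lagrange.
The subgroups of order 2 are: {(0,0), (0,3)}; {(0,0), (1,0)}; {(0,0), (1,3)}.
So G has 3 subgroups of order 2.

3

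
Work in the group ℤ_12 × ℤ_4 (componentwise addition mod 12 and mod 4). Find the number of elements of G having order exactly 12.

24

An element (a,b) has order lcm(ord(a), ord(b)); count pairs with lcm equal to 12.
Enumerating gives 24 such elements.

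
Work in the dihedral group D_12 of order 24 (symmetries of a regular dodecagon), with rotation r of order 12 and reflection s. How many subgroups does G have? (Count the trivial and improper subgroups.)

34

|G| = 24, so by Lagrange every subgroup order divides 24. Divisors: 1, 2, 3, 4, 6, 8, 12, 24.
Subgroups by order — order 1: 1; order 2: 13; order 3: 1; order 4: 7; order 6: 5; order 8: 3; order 12: 3; order 24: 1.
Total: 1 + 13 + 1 + 7 + 5 + 3 + 3 + 1 = 34.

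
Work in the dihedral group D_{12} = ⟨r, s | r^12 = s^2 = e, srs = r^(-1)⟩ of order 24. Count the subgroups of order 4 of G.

7

|G| = 24 and 4 | 24, so subgroups of order 4 are possible by Lagrange.
The subgroups of order 4 are: {e, r^6, r^4s, r^10s}; {e, r^6, r^5s, r^11s}; {e, r^6, r^2s, r^8s}; {e, r^3, r^6, r^9}; … (7 in all).
So G has 7 subgroups of order 4.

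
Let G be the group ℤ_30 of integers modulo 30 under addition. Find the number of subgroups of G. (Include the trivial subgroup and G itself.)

8

A cyclic group of order 30 has exactly one subgroup for each divisor of 30.
Divisors of 30: 1, 2, 3, 5, 6, 10, 15, 30.
So ℤ_30 has 8 subgroups.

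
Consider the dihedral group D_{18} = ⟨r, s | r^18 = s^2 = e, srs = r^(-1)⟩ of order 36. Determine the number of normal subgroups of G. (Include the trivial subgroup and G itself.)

G has 45 subgroups. Checking conjugation-invariance by order — order 1: 1/1 normal; order 2: 1/19 normal; order 3: 1/1 normal; order 4: 0/9 normal; order 6: 1/7 normal; order 9: 1/1 normal; order 12: 0/3 normal; order 18: 3/3 normal; order 36: 1/1 normal.
Total normal subgroups: 9.

9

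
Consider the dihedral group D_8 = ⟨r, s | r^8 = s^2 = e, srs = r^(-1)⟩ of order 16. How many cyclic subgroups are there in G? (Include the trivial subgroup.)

12

Group the elements of G by the cyclic subgroup they generate; each cyclic subgroup of order d accounts for φ(d) elements.
Cyclic subgroups by order — order 1: 1; order 2: 9; order 4: 1; order 8: 1.
Total: 12.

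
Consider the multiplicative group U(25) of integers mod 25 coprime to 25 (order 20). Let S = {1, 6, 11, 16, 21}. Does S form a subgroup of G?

|S| = 5 divides |G| = 20, consistent with Lagrange.
S contains the identity, every element's inverse is in S, and S is closed under ·: it is a subgroup.
In fact S = ⟨16⟩.

Yes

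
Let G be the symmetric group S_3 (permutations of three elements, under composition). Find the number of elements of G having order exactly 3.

The elements of order 3 are: (1 2 3), (1 3 2).
That's 2.

2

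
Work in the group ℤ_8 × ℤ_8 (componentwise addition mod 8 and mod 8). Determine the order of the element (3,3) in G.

The order of (3,3) in Z_8 × Z_8 is lcm(ord(3) in Z_8, ord(3) in Z_8).
ord(3) = 8 and ord(3) = 8, so |⟨(3,3)⟩| = lcm(8, 8) = 8.

8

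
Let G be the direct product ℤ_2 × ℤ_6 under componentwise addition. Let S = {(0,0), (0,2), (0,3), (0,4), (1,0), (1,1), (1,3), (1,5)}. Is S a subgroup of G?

No

|S| = 8 does not divide |G| = 12, so by Lagrange S is not a subgroup.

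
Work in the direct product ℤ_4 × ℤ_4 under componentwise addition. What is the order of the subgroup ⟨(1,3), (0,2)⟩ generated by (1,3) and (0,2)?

8

|⟨(1,3)⟩| = 4 and |⟨(0,2)⟩| = 2, so |H| is a multiple of lcm(4, 2) = 4 and divides |G| = 16.
Closing under the operation: H = {(0,0), (0,2), (1,1), (1,3), (2,0), (2,2), (3,1), (3,3)}, so |H| = 8.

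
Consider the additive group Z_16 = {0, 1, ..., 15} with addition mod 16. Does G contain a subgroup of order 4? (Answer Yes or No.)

Yes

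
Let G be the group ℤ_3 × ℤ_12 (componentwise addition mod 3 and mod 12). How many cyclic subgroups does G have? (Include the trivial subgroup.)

A cyclic subgroup of order d is generated by each of its φ(d) elements of order d, so the cyclic subgroups of order d number (#elements of order d)/φ(d).
Cyclic subgroups by order — order 1: 1; order 2: 1; order 3: 4; order 4: 1; order 6: 4; order 12: 4.
Total: 15.

15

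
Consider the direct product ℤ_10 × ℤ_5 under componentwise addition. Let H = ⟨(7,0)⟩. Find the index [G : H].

5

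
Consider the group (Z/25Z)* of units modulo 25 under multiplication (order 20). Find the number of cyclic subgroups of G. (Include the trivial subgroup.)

Each element a generates a cyclic subgroup ⟨a⟩; distinct elements may generate the same one (a cyclic group of order d has φ(d) generators).
Cyclic subgroups by order — order 1: 1; order 2: 1; order 4: 1; order 5: 1; order 10: 1; order 20: 1.
Total: 6.

6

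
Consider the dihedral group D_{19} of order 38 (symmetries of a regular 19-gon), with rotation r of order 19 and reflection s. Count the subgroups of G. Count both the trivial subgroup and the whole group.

22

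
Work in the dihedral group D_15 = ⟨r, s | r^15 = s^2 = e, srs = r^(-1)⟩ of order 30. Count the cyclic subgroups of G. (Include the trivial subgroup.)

Each element a generates a cyclic subgroup ⟨a⟩; distinct elements may generate the same one (a cyclic group of order d has φ(d) generators).
Cyclic subgroups by order — order 1: 1; order 2: 15; order 3: 1; order 5: 1; order 15: 1.
Total: 19.

19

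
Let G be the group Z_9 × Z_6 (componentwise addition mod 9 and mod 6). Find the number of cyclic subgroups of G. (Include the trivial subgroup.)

Group the elements of G by the cyclic subgroup they generate; each cyclic subgroup of order d accounts for φ(d) elements.
Cyclic subgroups by order — order 1: 1; order 2: 1; order 3: 4; order 6: 4; order 9: 3; order 18: 3.
Total: 16.

16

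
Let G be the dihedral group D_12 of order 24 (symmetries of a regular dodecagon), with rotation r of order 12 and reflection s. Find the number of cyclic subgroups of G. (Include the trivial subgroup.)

18

Group the elements of G by the cyclic subgroup they generate; each cyclic subgroup of order d accounts for φ(d) elements.
Cyclic subgroups by order — order 1: 1; order 2: 13; order 3: 1; order 4: 1; order 6: 1; order 12: 1.
Total: 18.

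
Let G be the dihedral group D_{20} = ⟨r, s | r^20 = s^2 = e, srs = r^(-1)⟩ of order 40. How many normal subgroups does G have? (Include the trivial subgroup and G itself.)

9

G has 48 subgroups. Checking conjugation-invariance by order — order 1: 1/1 normal; order 2: 1/21 normal; order 4: 1/11 normal; order 5: 1/1 normal; order 8: 0/5 normal; order 10: 1/5 normal; order 20: 3/3 normal; order 40: 1/1 normal.
Total normal subgroups: 9.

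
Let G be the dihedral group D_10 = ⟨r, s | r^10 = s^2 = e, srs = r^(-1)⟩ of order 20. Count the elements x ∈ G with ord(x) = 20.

0

No element of G has order 20 (even though 20 | 20).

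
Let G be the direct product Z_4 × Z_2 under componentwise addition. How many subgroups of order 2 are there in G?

3

|G| = 8 and 2 | 8, so subgroups of order 2 are possible by Lagrange.
The subgroups of order 2 are: {(0,0), (0,1)}; {(0,0), (2,0)}; {(0,0), (2,1)}.
So G has 3 subgroups of order 2.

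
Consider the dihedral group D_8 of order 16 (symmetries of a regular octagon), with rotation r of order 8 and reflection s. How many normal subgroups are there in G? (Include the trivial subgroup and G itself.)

7

G has 19 subgroups. Checking conjugation-invariance by order — order 1: 1/1 normal; order 2: 1/9 normal; order 4: 1/5 normal; order 8: 3/3 normal; order 16: 1/1 normal.
Total normal subgroups: 7.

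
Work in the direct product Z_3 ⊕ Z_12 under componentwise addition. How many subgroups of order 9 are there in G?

|G| = 36 and 9 | 36, so subgroups of order 9 are possible by Lagrange.
The subgroups of order 9 are: {(0,0), (0,4), (0,8), (1,0), (1,4), (1,8), (2,0), (2,4), (2,8)}.
So G has 1 subgroup of order 9.

1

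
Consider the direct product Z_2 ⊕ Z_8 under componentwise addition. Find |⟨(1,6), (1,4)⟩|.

8

|⟨(1,6)⟩| = 4 and |⟨(1,4)⟩| = 2, so |H| is a multiple of lcm(4, 2) = 4 and divides |G| = 16.
Closing under the operation: H = {(0,0), (0,2), (0,4), (0,6), (1,0), (1,2), (1,4), (1,6)}, so |H| = 8.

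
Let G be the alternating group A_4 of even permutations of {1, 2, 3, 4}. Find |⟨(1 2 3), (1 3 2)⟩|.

3

|⟨(1 2 3)⟩| = 3 and |⟨(1 3 2)⟩| = 3, so |H| is a multiple of lcm(3, 3) = 3 and divides |G| = 12.
Closing under the operation: H = {e, (1 2 3), (1 3 2)}, so |H| = 3.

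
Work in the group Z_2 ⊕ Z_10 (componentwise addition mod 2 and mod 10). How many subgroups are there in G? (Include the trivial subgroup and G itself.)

|G| = 20, so by Lagrange every subgroup order divides 20. Divisors: 1, 2, 4, 5, 10, 20.
Subgroups by order — order 1: 1; order 2: 3; order 4: 1; order 5: 1; order 10: 3; order 20: 1.
Total: 1 + 3 + 1 + 1 + 3 + 1 = 10.

10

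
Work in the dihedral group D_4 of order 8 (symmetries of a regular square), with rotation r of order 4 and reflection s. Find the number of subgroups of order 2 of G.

|G| = 8 and 2 | 8, so subgroups of order 2 are possible by Lagrange.
The subgroups of order 2 are: {e, r^2}; {e, r^2s}; {e, r^3s}; {e, rs}; … (5 in all).
So G has 5 subgroups of order 2.

5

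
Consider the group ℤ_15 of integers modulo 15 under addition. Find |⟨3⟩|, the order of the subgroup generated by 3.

In ℤ_15, the order of an element a is n/gcd(a, n).
gcd(3, 15) = 3, so |⟨3⟩| = 15/3 = 5.

5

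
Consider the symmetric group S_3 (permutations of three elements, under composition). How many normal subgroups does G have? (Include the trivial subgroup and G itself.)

G has 6 subgroups. Checking conjugation-invariance by order — order 1: 1/1 normal; order 2: 0/3 normal; order 3: 1/1 normal; order 6: 1/1 normal.
Total normal subgroups: 3.

3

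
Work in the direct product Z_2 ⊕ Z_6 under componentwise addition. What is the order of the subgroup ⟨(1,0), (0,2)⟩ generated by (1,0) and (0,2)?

|⟨(1,0)⟩| = 2 and |⟨(0,2)⟩| = 3, so |H| is a multiple of lcm(2, 3) = 6 and divides |G| = 12.
Closing under the operation: H = {(0,0), (0,2), (0,4), (1,0), (1,2), (1,4)}, so |H| = 6.

6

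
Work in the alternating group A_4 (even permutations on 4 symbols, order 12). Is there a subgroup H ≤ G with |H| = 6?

6 | 12, so Lagrange does not rule it out; but checking all subgroups of G, none has order 6.
(A_4 is the standard example that the converse of Lagrange fails.)

No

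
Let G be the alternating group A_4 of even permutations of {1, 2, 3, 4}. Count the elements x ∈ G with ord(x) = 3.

8

The elements of order 3 are: (2 3 4), (2 4 3), (1 2 3), (1 2 4), (1 3 2), (1 3 4), (1 4 2), (1 4 3).
That's 8.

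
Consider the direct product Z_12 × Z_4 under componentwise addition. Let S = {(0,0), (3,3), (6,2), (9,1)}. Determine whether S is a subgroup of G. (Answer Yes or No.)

Yes

|S| = 4 divides |G| = 48, consistent with Lagrange.
S contains the identity, every element's inverse is in S, and S is closed under +: it is a subgroup.
In fact S = ⟨(9,1)⟩.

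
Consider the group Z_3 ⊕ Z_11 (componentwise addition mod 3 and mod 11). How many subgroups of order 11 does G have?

|G| = 33 and 11 | 33, so subgroups of order 11 are possible by Lagrange.
The subgroups of order 11 are: {(0,0), (0,1), (0,2), (0,3), (0,4), (0,5), (0,6), (0,7), (0,8), (0,9), (0,10)}.
So G has 1 subgroup of order 11.

1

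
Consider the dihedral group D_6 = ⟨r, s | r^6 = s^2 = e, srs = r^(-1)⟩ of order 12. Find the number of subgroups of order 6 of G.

3

|G| = 12 and 6 | 12, so subgroups of order 6 are possible by Lagrange.
The subgroups of order 6 are: {e, r, r^2, r^3, r^4, r^5}; {e, r^2, r^4, s, r^2s, r^4s}; {e, r^2, r^4, rs, r^3s, r^5s}.
So G has 3 subgroups of order 6.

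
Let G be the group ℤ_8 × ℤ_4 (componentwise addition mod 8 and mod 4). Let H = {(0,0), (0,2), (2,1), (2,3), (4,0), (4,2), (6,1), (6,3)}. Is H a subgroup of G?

|H| = 8 divides |G| = 32, consistent with Lagrange.
H contains the identity, every element's inverse is in H, and H is closed under +: it is a subgroup.

Yes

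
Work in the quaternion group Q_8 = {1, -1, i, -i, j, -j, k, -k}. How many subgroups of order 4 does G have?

|G| = 8 and 4 | 8, so subgroups of order 4 are possible by Lagrange.
The subgroups of order 4 are: {1, -1, i, -i}; {1, -1, j, -j}; {1, -1, k, -k}.
So G has 3 subgroups of order 4.

3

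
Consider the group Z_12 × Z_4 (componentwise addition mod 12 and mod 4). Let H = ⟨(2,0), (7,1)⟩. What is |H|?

24

|⟨(2,0)⟩| = 6 and |⟨(7,1)⟩| = 12, so |H| is a multiple of lcm(6, 12) = 12 and divides |G| = 48.
Closing under the operation: H = {(0,0), (0,2), (1,1), (1,3), (2,0), (2,2), (3,1), (3,3), (4,0), (4,2), (5,1), (5,3), (6,0), (6,2), (7,1), (7,3), (8,0), (8,2), (9,1), (9,3), (10,0), (10,2), (11,1), (11,3)}, so |H| = 24.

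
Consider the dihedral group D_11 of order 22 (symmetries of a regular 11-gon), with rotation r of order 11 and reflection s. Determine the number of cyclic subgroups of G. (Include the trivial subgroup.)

13

Group the elements of G by the cyclic subgroup they generate; each cyclic subgroup of order d accounts for φ(d) elements.
Cyclic subgroups by order — order 1: 1; order 2: 11; order 11: 1.
Total: 13.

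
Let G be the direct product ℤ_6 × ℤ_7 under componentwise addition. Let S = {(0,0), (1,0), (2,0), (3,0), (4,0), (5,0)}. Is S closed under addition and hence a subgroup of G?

|S| = 6 divides |G| = 42, consistent with Lagrange.
S contains the identity, every element's inverse is in S, and S is closed under +: it is a subgroup.
In fact S = ⟨(5,0)⟩.

Yes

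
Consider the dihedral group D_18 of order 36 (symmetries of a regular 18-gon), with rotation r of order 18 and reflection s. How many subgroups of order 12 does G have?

|G| = 36 and 12 | 36, so subgroups of order 12 are possible by Lagrange.
The subgroups of order 12 are: {e, r^3, r^6, r^9, r^12, r^15, rs, r^4s, r^7s, r^10s, r^13s, r^16s}; {e, r^3, r^6, r^9, r^12, r^15, r^2s, r^5s, r^8s, r^11s, r^14s, r^17s}; {e, r^3, r^6, r^9, r^12, r^15, s, r^3s, r^6s, r^9s, r^12s, r^15s}.
So G has 3 subgroups of order 12.

3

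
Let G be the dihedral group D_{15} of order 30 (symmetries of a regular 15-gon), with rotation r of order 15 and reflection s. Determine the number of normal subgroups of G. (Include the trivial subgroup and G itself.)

5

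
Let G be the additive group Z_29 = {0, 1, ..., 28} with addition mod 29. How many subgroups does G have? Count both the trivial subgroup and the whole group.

Subgroups of the cyclic group Z_29 correspond bijectively to divisors of 29.
Divisors of 29: 1, 29.
So Z_29 has 2 subgroups.

2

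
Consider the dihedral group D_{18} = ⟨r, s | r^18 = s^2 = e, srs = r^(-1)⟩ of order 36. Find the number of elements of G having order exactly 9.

The elements of order 9 are: r^2, r^4, r^8, r^10, r^14, r^16.
That's 6.

6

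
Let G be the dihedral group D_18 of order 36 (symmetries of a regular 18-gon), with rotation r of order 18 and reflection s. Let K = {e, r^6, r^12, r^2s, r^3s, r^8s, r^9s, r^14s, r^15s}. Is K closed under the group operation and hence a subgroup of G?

No

Closure fails: r^2s · r^15s = r^5 ∉ K. So K is not a subgroup.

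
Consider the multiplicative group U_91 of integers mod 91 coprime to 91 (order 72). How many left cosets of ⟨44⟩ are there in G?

6

|⟨44⟩| = 12 and |G| = 72.
By Lagrange, [G : H] = |G|/|H| = 72/12 = 6.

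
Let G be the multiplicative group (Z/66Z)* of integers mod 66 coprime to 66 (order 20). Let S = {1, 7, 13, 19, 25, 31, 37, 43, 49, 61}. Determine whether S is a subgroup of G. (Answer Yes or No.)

Yes

|S| = 10 divides |G| = 20, consistent with Lagrange.
S contains the identity, every element's inverse is in S, and S is closed under ·: it is a subgroup.
In fact S = ⟨7⟩.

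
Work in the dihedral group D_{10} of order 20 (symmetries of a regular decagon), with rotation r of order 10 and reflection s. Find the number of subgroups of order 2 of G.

|G| = 20 and 2 | 20, so subgroups of order 2 are possible by Lagrange.
The subgroups of order 2 are: {e, r^2s}; {e, r^3s}; {e, r^4s}; {e, r^5}; … (11 in all).
So G has 11 subgroups of order 2.

11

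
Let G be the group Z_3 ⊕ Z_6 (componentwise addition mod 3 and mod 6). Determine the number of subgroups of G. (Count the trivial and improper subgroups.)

12

|G| = 18, so by Lagrange every subgroup order divides 18. Divisors: 1, 2, 3, 6, 9, 18.
Subgroups by order — order 1: 1; order 2: 1; order 3: 4; order 6: 4; order 9: 1; order 18: 1.
Total: 1 + 1 + 4 + 4 + 1 + 1 = 12.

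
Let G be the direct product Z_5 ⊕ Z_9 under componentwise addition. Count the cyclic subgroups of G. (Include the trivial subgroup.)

6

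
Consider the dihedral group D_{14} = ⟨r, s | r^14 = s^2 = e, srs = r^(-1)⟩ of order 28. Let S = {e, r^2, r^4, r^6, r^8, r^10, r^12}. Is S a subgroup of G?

|S| = 7 divides |G| = 28, consistent with Lagrange.
S contains the identity, every element's inverse is in S, and S is closed under ·: it is a subgroup.
In fact S = ⟨r^4⟩.

Yes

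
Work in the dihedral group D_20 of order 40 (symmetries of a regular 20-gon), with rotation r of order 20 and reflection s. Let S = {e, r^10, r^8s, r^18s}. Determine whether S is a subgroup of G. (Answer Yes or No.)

Yes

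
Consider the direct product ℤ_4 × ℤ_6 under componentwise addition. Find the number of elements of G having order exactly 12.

8

An element (a,b) has order lcm(ord(a), ord(b)); count pairs with lcm equal to 12.
Enumerating gives 8 such elements.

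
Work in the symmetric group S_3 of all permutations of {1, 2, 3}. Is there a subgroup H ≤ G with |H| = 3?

Yes

3 | 6. A subgroup of order 3 is {e, (1 2 3), (1 3 2)}.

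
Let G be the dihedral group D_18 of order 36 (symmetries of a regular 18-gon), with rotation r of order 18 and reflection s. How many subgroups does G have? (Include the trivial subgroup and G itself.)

45

|G| = 36, so by Lagrange every subgroup order divides 36. Divisors: 1, 2, 3, 4, 6, 9, 12, 18, 36.
Subgroups by order — order 1: 1; order 2: 19; order 3: 1; order 4: 9; order 6: 7; order 9: 1; order 12: 3; order 18: 3; order 36: 1.
Total: 1 + 19 + 1 + 9 + 7 + 1 + 3 + 3 + 1 = 45.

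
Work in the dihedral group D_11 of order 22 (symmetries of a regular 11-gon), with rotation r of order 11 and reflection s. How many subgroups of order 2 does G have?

|G| = 22 and 2 | 22, so subgroups of order 2 are possible by Lagrange.
The subgroups of order 2 are: {e, r^10s}; {e, r^2s}; {e, r^3s}; {e, r^4s}; … (11 in all).
So G has 11 subgroups of order 2.

11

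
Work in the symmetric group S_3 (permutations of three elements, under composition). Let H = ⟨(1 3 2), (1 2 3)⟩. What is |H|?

3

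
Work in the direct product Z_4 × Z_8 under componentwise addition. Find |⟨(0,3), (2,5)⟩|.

|⟨(0,3)⟩| = 8 and |⟨(2,5)⟩| = 8, so |H| is a multiple of lcm(8, 8) = 8 and divides |G| = 32.
Closing under the operation: H = {(0,0), (0,1), (0,2), (0,3), (0,4), (0,5), (0,6), (0,7), (2,0), (2,1), (2,2), (2,3), (2,4), (2,5), (2,6), (2,7)}, so |H| = 16.

16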